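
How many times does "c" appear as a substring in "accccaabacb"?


Searching for "c" in "accccaabacb"
Scanning each position:
  Position 0: "a" => no
  Position 1: "c" => MATCH
  Position 2: "c" => MATCH
  Position 3: "c" => MATCH
  Position 4: "c" => MATCH
  Position 5: "a" => no
  Position 6: "a" => no
  Position 7: "b" => no
  Position 8: "a" => no
  Position 9: "c" => MATCH
  Position 10: "b" => no
Total occurrences: 5

5


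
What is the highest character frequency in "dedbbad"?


Input: dedbbad
Character counts:
  'a': 1
  'b': 2
  'd': 3
  'e': 1
Maximum frequency: 3

3


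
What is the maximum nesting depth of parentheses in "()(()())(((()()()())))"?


Input: "()(()())(((()()()())))"
Tracking depth:
  Position 0 '(': depth becomes 1
  Position 1 ')': depth becomes 0
  Position 2 '(': depth becomes 1
  Position 3 '(': depth becomes 2
  Position 4 ')': depth becomes 1
  Position 5 '(': depth becomes 2
  Position 6 ')': depth becomes 1
  Position 7 ')': depth becomes 0
  Position 8 '(': depth becomes 1
  Position 9 '(': depth becomes 2
  Position 10 '(': depth becomes 3
  Position 11 '(': depth becomes 4
  Position 12 ')': depth becomes 3
  Position 13 '(': depth becomes 4
  Position 14 ')': depth becomes 3
  Position 15 '(': depth becomes 4
  Position 16 ')': depth becomes 3
  Position 17 '(': depth becomes 4
  Position 18 ')': depth becomes 3
  Position 19 ')': depth becomes 2
  Position 20 ')': depth becomes 1
  Position 21 ')': depth becomes 0
Maximum depth reached: 4

4


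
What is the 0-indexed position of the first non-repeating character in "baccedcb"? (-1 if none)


Input: baccedcb
Character frequencies:
  'a': 1
  'b': 2
  'c': 3
  'd': 1
  'e': 1
Scanning left to right for freq == 1:
  Position 0 ('b'): freq=2, skip
  Position 1 ('a'): unique! => answer = 1

1


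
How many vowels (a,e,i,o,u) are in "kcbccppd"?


Input: kcbccppd
Checking each character:
  'k' at position 0: consonant
  'c' at position 1: consonant
  'b' at position 2: consonant
  'c' at position 3: consonant
  'c' at position 4: consonant
  'p' at position 5: consonant
  'p' at position 6: consonant
  'd' at position 7: consonant
Total vowels: 0

0


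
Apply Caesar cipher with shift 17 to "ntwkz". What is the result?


Caesar cipher: shift "ntwkz" by 17
  'n' (pos 13) + 17 = pos 4 = 'e'
  't' (pos 19) + 17 = pos 10 = 'k'
  'w' (pos 22) + 17 = pos 13 = 'n'
  'k' (pos 10) + 17 = pos 1 = 'b'
  'z' (pos 25) + 17 = pos 16 = 'q'
Result: eknbq

eknbq


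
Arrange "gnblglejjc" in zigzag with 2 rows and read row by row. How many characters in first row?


Zigzag "gnblglejjc" into 2 rows:
Placing characters:
  'g' => row 0
  'n' => row 1
  'b' => row 0
  'l' => row 1
  'g' => row 0
  'l' => row 1
  'e' => row 0
  'j' => row 1
  'j' => row 0
  'c' => row 1
Rows:
  Row 0: "gbgej"
  Row 1: "nlljc"
First row length: 5

5


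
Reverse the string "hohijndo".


Input: hohijndo
Reading characters right to left:
  Position 7: 'o'
  Position 6: 'd'
  Position 5: 'n'
  Position 4: 'j'
  Position 3: 'i'
  Position 2: 'h'
  Position 1: 'o'
  Position 0: 'h'
Reversed: odnjihoh

odnjihoh


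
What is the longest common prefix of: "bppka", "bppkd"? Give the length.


Words: bppka, bppkd
  Position 0: all 'b' => match
  Position 1: all 'p' => match
  Position 2: all 'p' => match
  Position 3: all 'k' => match
  Position 4: ('a', 'd') => mismatch, stop
LCP = "bppk" (length 4)

4


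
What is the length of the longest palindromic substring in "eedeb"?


Input: "eedeb"
Checking substrings for palindromes:
  [1:4] "ede" (len 3) => palindrome
  [0:2] "ee" (len 2) => palindrome
Longest palindromic substring: "ede" with length 3

3


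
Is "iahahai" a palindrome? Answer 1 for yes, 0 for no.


Input: iahahai
Reversed: iahahai
  Compare pos 0 ('i') with pos 6 ('i'): match
  Compare pos 1 ('a') with pos 5 ('a'): match
  Compare pos 2 ('h') with pos 4 ('h'): match
Result: palindrome

1


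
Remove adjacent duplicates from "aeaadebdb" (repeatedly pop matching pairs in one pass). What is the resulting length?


Input: aeaadebdb
Stack-based adjacent duplicate removal:
  Read 'a': push. Stack: a
  Read 'e': push. Stack: ae
  Read 'a': push. Stack: aea
  Read 'a': matches stack top 'a' => pop. Stack: ae
  Read 'd': push. Stack: aed
  Read 'e': push. Stack: aede
  Read 'b': push. Stack: aedeb
  Read 'd': push. Stack: aedebd
  Read 'b': push. Stack: aedebdb
Final stack: "aedebdb" (length 7)

7


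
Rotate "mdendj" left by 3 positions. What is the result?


Input: "mdendj", rotate left by 3
First 3 characters: "mde"
Remaining characters: "ndj"
Concatenate remaining + first: "ndj" + "mde" = "ndjmde"

ndjmde


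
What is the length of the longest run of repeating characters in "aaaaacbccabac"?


Input: "aaaaacbccabac"
Scanning for longest run:
  Position 1 ('a'): continues run of 'a', length=2
  Position 2 ('a'): continues run of 'a', length=3
  Position 3 ('a'): continues run of 'a', length=4
  Position 4 ('a'): continues run of 'a', length=5
  Position 5 ('c'): new char, reset run to 1
  Position 6 ('b'): new char, reset run to 1
  Position 7 ('c'): new char, reset run to 1
  Position 8 ('c'): continues run of 'c', length=2
  Position 9 ('a'): new char, reset run to 1
  Position 10 ('b'): new char, reset run to 1
  Position 11 ('a'): new char, reset run to 1
  Position 12 ('c'): new char, reset run to 1
Longest run: 'a' with length 5

5


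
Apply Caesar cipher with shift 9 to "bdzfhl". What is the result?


Caesar cipher: shift "bdzfhl" by 9
  'b' (pos 1) + 9 = pos 10 = 'k'
  'd' (pos 3) + 9 = pos 12 = 'm'
  'z' (pos 25) + 9 = pos 8 = 'i'
  'f' (pos 5) + 9 = pos 14 = 'o'
  'h' (pos 7) + 9 = pos 16 = 'q'
  'l' (pos 11) + 9 = pos 20 = 'u'
Result: kmioqu

kmioqu


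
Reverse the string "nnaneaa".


Input: nnaneaa
Reading characters right to left:
  Position 6: 'a'
  Position 5: 'a'
  Position 4: 'e'
  Position 3: 'n'
  Position 2: 'a'
  Position 1: 'n'
  Position 0: 'n'
Reversed: aaenann

aaenann


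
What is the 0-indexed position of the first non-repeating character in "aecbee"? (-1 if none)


Input: aecbee
Character frequencies:
  'a': 1
  'b': 1
  'c': 1
  'e': 3
Scanning left to right for freq == 1:
  Position 0 ('a'): unique! => answer = 0

0


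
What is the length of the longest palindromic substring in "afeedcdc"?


Input: "afeedcdc"
Checking substrings for palindromes:
  [4:7] "dcd" (len 3) => palindrome
  [5:8] "cdc" (len 3) => palindrome
  [2:4] "ee" (len 2) => palindrome
Longest palindromic substring: "dcd" with length 3

3


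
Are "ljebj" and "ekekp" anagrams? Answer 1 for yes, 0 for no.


Strings: "ljebj", "ekekp"
Sorted first:  bejjl
Sorted second: eekkp
Differ at position 0: 'b' vs 'e' => not anagrams

0


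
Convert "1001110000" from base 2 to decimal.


Input: "1001110000" in base 2
Positional expansion:
  Digit '1' (value 1) x 2^9 = 512
  Digit '0' (value 0) x 2^8 = 0
  Digit '0' (value 0) x 2^7 = 0
  Digit '1' (value 1) x 2^6 = 64
  Digit '1' (value 1) x 2^5 = 32
  Digit '1' (value 1) x 2^4 = 16
  Digit '0' (value 0) x 2^3 = 0
  Digit '0' (value 0) x 2^2 = 0
  Digit '0' (value 0) x 2^1 = 0
  Digit '0' (value 0) x 2^0 = 0
Sum = 624

624


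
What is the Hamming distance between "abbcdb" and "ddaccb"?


Comparing "abbcdb" and "ddaccb" position by position:
  Position 0: 'a' vs 'd' => differ
  Position 1: 'b' vs 'd' => differ
  Position 2: 'b' vs 'a' => differ
  Position 3: 'c' vs 'c' => same
  Position 4: 'd' vs 'c' => differ
  Position 5: 'b' vs 'b' => same
Total differences (Hamming distance): 4

4


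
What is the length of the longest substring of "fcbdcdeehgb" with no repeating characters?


Input: "fcbdcdeehgb"
Sliding window (track last position of each char):
  Position 0 ('f'): window [0,0] length 1 -- new best
  Position 1 ('c'): window [0,1] length 2 -- new best
  Position 2 ('b'): window [0,2] length 3 -- new best
  Position 3 ('d'): window [0,3] length 4 -- new best
  Position 4 ('c'): repeat (last at 1), move window start to 2
  Position 4 ('c'): window [2,4] length 3
  Position 5 ('d'): repeat (last at 3), move window start to 4
  Position 5 ('d'): window [4,5] length 2
  Position 6 ('e'): window [4,6] length 3
  Position 7 ('e'): repeat (last at 6), move window start to 7
  Position 7 ('e'): window [7,7] length 1
  Position 8 ('h'): window [7,8] length 2
  Position 9 ('g'): window [7,9] length 3
  Position 10 ('b'): window [7,10] length 4
Longest substring with no repeats: "fcbd" with length 4

4


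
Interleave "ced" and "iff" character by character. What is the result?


Interleaving "ced" and "iff":
  Position 0: 'c' from first, 'i' from second => "ci"
  Position 1: 'e' from first, 'f' from second => "ef"
  Position 2: 'd' from first, 'f' from second => "df"
Result: ciefdf

ciefdf


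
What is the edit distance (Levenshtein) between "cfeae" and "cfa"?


Computing edit distance: "cfeae" -> "cfa"
DP table:
           c    f    a
      0    1    2    3
  c   1    0    1    2
  f   2    1    0    1
  e   3    2    1    1
  a   4    3    2    1
  e   5    4    3    2
Edit distance = dp[5][3] = 2

2


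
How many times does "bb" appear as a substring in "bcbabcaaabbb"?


Searching for "bb" in "bcbabcaaabbb"
Scanning each position:
  Position 0: "bc" => no
  Position 1: "cb" => no
  Position 2: "ba" => no
  Position 3: "ab" => no
  Position 4: "bc" => no
  Position 5: "ca" => no
  Position 6: "aa" => no
  Position 7: "aa" => no
  Position 8: "ab" => no
  Position 9: "bb" => MATCH
  Position 10: "bb" => MATCH
Total occurrences: 2

2


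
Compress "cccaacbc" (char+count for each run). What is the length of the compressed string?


Input: cccaacbc
Runs:
  'c' x 3 => "c3"
  'a' x 2 => "a2"
  'c' x 1 => "c1"
  'b' x 1 => "b1"
  'c' x 1 => "c1"
Compressed: "c3a2c1b1c1"
Compressed length: 10

10


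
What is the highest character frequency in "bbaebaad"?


Input: bbaebaad
Character counts:
  'a': 3
  'b': 3
  'd': 1
  'e': 1
Maximum frequency: 3

3


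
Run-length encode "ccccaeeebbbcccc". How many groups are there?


Input: ccccaeeebbbcccc
Scanning for consecutive runs:
  Group 1: 'c' x 4 (positions 0-3)
  Group 2: 'a' x 1 (positions 4-4)
  Group 3: 'e' x 3 (positions 5-7)
  Group 4: 'b' x 3 (positions 8-10)
  Group 5: 'c' x 4 (positions 11-14)
Total groups: 5

5


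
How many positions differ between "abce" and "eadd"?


Comparing "abce" and "eadd" position by position:
  Position 0: 'a' vs 'e' => DIFFER
  Position 1: 'b' vs 'a' => DIFFER
  Position 2: 'c' vs 'd' => DIFFER
  Position 3: 'e' vs 'd' => DIFFER
Positions that differ: 4

4


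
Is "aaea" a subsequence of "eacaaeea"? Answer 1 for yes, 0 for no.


Check if "aaea" is a subsequence of "eacaaeea"
Greedy scan:
  Position 0 ('e'): no match needed
  Position 1 ('a'): matches sub[0] = 'a'
  Position 2 ('c'): no match needed
  Position 3 ('a'): matches sub[1] = 'a'
  Position 4 ('a'): no match needed
  Position 5 ('e'): matches sub[2] = 'e'
  Position 6 ('e'): no match needed
  Position 7 ('a'): matches sub[3] = 'a'
All 4 characters matched => is a subsequence

1


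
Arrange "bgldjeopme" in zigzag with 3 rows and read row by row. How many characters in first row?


Zigzag "bgldjeopme" into 3 rows:
Placing characters:
  'b' => row 0
  'g' => row 1
  'l' => row 2
  'd' => row 1
  'j' => row 0
  'e' => row 1
  'o' => row 2
  'p' => row 1
  'm' => row 0
  'e' => row 1
Rows:
  Row 0: "bjm"
  Row 1: "gdepe"
  Row 2: "lo"
First row length: 3

3


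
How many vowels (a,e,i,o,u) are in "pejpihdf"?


Input: pejpihdf
Checking each character:
  'p' at position 0: consonant
  'e' at position 1: vowel (running total: 1)
  'j' at position 2: consonant
  'p' at position 3: consonant
  'i' at position 4: vowel (running total: 2)
  'h' at position 5: consonant
  'd' at position 6: consonant
  'f' at position 7: consonant
Total vowels: 2

2


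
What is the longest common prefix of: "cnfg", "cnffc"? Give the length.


Words: cnfg, cnffc
  Position 0: all 'c' => match
  Position 1: all 'n' => match
  Position 2: all 'f' => match
  Position 3: ('g', 'f') => mismatch, stop
LCP = "cnf" (length 3)

3


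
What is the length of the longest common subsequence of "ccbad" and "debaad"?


LCS of "ccbad" and "debaad"
DP table:
           d    e    b    a    a    d
      0    0    0    0    0    0    0
  c   0    0    0    0    0    0    0
  c   0    0    0    0    0    0    0
  b   0    0    0    1    1    1    1
  a   0    0    0    1    2    2    2
  d   0    1    1    1    2    2    3
LCS length = dp[5][6] = 3

3


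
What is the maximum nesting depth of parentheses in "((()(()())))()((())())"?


Input: "((()(()())))()((())())"
Tracking depth:
  Position 0 '(': depth becomes 1
  Position 1 '(': depth becomes 2
  Position 2 '(': depth becomes 3
  Position 3 ')': depth becomes 2
  Position 4 '(': depth becomes 3
  Position 5 '(': depth becomes 4
  Position 6 ')': depth becomes 3
  Position 7 '(': depth becomes 4
  Position 8 ')': depth becomes 3
  Position 9 ')': depth becomes 2
  Position 10 ')': depth becomes 1
  Position 11 ')': depth becomes 0
  Position 12 '(': depth becomes 1
  Position 13 ')': depth becomes 0
  Position 14 '(': depth becomes 1
  Position 15 '(': depth becomes 2
  Position 16 '(': depth becomes 3
  Position 17 ')': depth becomes 2
  Position 18 ')': depth becomes 1
  Position 19 '(': depth becomes 2
  Position 20 ')': depth becomes 1
  Position 21 ')': depth becomes 0
Maximum depth reached: 4

4


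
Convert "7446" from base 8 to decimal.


Input: "7446" in base 8
Positional expansion:
  Digit '7' (value 7) x 8^3 = 3584
  Digit '4' (value 4) x 8^2 = 256
  Digit '4' (value 4) x 8^1 = 32
  Digit '6' (value 6) x 8^0 = 6
Sum = 3878

3878


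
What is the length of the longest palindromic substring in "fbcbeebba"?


Input: "fbcbeebba"
Checking substrings for palindromes:
  [3:7] "beeb" (len 4) => palindrome
  [1:4] "bcb" (len 3) => palindrome
  [4:6] "ee" (len 2) => palindrome
  [6:8] "bb" (len 2) => palindrome
Longest palindromic substring: "beeb" with length 4

4


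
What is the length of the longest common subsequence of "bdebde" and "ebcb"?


LCS of "bdebde" and "ebcb"
DP table:
           e    b    c    b
      0    0    0    0    0
  b   0    0    1    1    1
  d   0    0    1    1    1
  e   0    1    1    1    1
  b   0    1    2    2    2
  d   0    1    2    2    2
  e   0    1    2    2    2
LCS length = dp[6][4] = 2

2


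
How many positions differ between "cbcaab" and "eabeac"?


Comparing "cbcaab" and "eabeac" position by position:
  Position 0: 'c' vs 'e' => DIFFER
  Position 1: 'b' vs 'a' => DIFFER
  Position 2: 'c' vs 'b' => DIFFER
  Position 3: 'a' vs 'e' => DIFFER
  Position 4: 'a' vs 'a' => same
  Position 5: 'b' vs 'c' => DIFFER
Positions that differ: 5

5


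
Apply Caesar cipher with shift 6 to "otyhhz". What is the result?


Caesar cipher: shift "otyhhz" by 6
  'o' (pos 14) + 6 = pos 20 = 'u'
  't' (pos 19) + 6 = pos 25 = 'z'
  'y' (pos 24) + 6 = pos 4 = 'e'
  'h' (pos 7) + 6 = pos 13 = 'n'
  'h' (pos 7) + 6 = pos 13 = 'n'
  'z' (pos 25) + 6 = pos 5 = 'f'
Result: uzennf

uzennf


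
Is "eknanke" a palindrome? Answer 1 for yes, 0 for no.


Input: eknanke
Reversed: eknanke
  Compare pos 0 ('e') with pos 6 ('e'): match
  Compare pos 1 ('k') with pos 5 ('k'): match
  Compare pos 2 ('n') with pos 4 ('n'): match
Result: palindrome

1


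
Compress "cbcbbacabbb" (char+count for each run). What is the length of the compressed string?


Input: cbcbbacabbb
Runs:
  'c' x 1 => "c1"
  'b' x 1 => "b1"
  'c' x 1 => "c1"
  'b' x 2 => "b2"
  'a' x 1 => "a1"
  'c' x 1 => "c1"
  'a' x 1 => "a1"
  'b' x 3 => "b3"
Compressed: "c1b1c1b2a1c1a1b3"
Compressed length: 16

16


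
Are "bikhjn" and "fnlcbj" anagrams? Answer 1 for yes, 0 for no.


Strings: "bikhjn", "fnlcbj"
Sorted first:  bhijkn
Sorted second: bcfjln
Differ at position 1: 'h' vs 'c' => not anagrams

0


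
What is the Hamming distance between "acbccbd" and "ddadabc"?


Comparing "acbccbd" and "ddadabc" position by position:
  Position 0: 'a' vs 'd' => differ
  Position 1: 'c' vs 'd' => differ
  Position 2: 'b' vs 'a' => differ
  Position 3: 'c' vs 'd' => differ
  Position 4: 'c' vs 'a' => differ
  Position 5: 'b' vs 'b' => same
  Position 6: 'd' vs 'c' => differ
Total differences (Hamming distance): 6

6


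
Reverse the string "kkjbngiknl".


Input: kkjbngiknl
Reading characters right to left:
  Position 9: 'l'
  Position 8: 'n'
  Position 7: 'k'
  Position 6: 'i'
  Position 5: 'g'
  Position 4: 'n'
  Position 3: 'b'
  Position 2: 'j'
  Position 1: 'k'
  Position 0: 'k'
Reversed: lnkignbjkk

lnkignbjkk


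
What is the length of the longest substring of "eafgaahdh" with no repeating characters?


Input: "eafgaahdh"
Sliding window (track last position of each char):
  Position 0 ('e'): window [0,0] length 1 -- new best
  Position 1 ('a'): window [0,1] length 2 -- new best
  Position 2 ('f'): window [0,2] length 3 -- new best
  Position 3 ('g'): window [0,3] length 4 -- new best
  Position 4 ('a'): repeat (last at 1), move window start to 2
  Position 4 ('a'): window [2,4] length 3
  Position 5 ('a'): repeat (last at 4), move window start to 5
  Position 5 ('a'): window [5,5] length 1
  Position 6 ('h'): window [5,6] length 2
  Position 7 ('d'): window [5,7] length 3
  Position 8 ('h'): repeat (last at 6), move window start to 7
  Position 8 ('h'): window [7,8] length 2
Longest substring with no repeats: "eafg" with length 4

4


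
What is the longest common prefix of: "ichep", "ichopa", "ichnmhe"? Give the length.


Words: ichep, ichopa, ichnmhe
  Position 0: all 'i' => match
  Position 1: all 'c' => match
  Position 2: all 'h' => match
  Position 3: ('e', 'o', 'n') => mismatch, stop
LCP = "ich" (length 3)

3


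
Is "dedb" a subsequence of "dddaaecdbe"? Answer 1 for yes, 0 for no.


Check if "dedb" is a subsequence of "dddaaecdbe"
Greedy scan:
  Position 0 ('d'): matches sub[0] = 'd'
  Position 1 ('d'): no match needed
  Position 2 ('d'): no match needed
  Position 3 ('a'): no match needed
  Position 4 ('a'): no match needed
  Position 5 ('e'): matches sub[1] = 'e'
  Position 6 ('c'): no match needed
  Position 7 ('d'): matches sub[2] = 'd'
  Position 8 ('b'): matches sub[3] = 'b'
  Position 9 ('e'): no match needed
All 4 characters matched => is a subsequence

1


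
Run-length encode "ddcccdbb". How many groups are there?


Input: ddcccdbb
Scanning for consecutive runs:
  Group 1: 'd' x 2 (positions 0-1)
  Group 2: 'c' x 3 (positions 2-4)
  Group 3: 'd' x 1 (positions 5-5)
  Group 4: 'b' x 2 (positions 6-7)
Total groups: 4

4


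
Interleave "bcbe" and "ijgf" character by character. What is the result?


Interleaving "bcbe" and "ijgf":
  Position 0: 'b' from first, 'i' from second => "bi"
  Position 1: 'c' from first, 'j' from second => "cj"
  Position 2: 'b' from first, 'g' from second => "bg"
  Position 3: 'e' from first, 'f' from second => "ef"
Result: bicjbgef

bicjbgef


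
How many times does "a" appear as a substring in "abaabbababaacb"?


Searching for "a" in "abaabbababaacb"
Scanning each position:
  Position 0: "a" => MATCH
  Position 1: "b" => no
  Position 2: "a" => MATCH
  Position 3: "a" => MATCH
  Position 4: "b" => no
  Position 5: "b" => no
  Position 6: "a" => MATCH
  Position 7: "b" => no
  Position 8: "a" => MATCH
  Position 9: "b" => no
  Position 10: "a" => MATCH
  Position 11: "a" => MATCH
  Position 12: "c" => no
  Position 13: "b" => no
Total occurrences: 7

7


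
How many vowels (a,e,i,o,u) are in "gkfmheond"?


Input: gkfmheond
Checking each character:
  'g' at position 0: consonant
  'k' at position 1: consonant
  'f' at position 2: consonant
  'm' at position 3: consonant
  'h' at position 4: consonant
  'e' at position 5: vowel (running total: 1)
  'o' at position 6: vowel (running total: 2)
  'n' at position 7: consonant
  'd' at position 8: consonant
Total vowels: 2

2


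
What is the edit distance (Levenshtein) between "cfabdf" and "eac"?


Computing edit distance: "cfabdf" -> "eac"
DP table:
           e    a    c
      0    1    2    3
  c   1    1    2    2
  f   2    2    2    3
  a   3    3    2    3
  b   4    4    3    3
  d   5    5    4    4
  f   6    6    5    5
Edit distance = dp[6][3] = 5

5


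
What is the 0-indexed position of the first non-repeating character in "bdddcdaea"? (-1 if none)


Input: bdddcdaea
Character frequencies:
  'a': 2
  'b': 1
  'c': 1
  'd': 4
  'e': 1
Scanning left to right for freq == 1:
  Position 0 ('b'): unique! => answer = 0

0


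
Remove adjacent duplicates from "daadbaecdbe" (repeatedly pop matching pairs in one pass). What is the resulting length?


Input: daadbaecdbe
Stack-based adjacent duplicate removal:
  Read 'd': push. Stack: d
  Read 'a': push. Stack: da
  Read 'a': matches stack top 'a' => pop. Stack: d
  Read 'd': matches stack top 'd' => pop. Stack: (empty)
  Read 'b': push. Stack: b
  Read 'a': push. Stack: ba
  Read 'e': push. Stack: bae
  Read 'c': push. Stack: baec
  Read 'd': push. Stack: baecd
  Read 'b': push. Stack: baecdb
  Read 'e': push. Stack: baecdbe
Final stack: "baecdbe" (length 7)

7


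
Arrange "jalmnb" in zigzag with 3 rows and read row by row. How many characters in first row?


Zigzag "jalmnb" into 3 rows:
Placing characters:
  'j' => row 0
  'a' => row 1
  'l' => row 2
  'm' => row 1
  'n' => row 0
  'b' => row 1
Rows:
  Row 0: "jn"
  Row 1: "amb"
  Row 2: "l"
First row length: 2

2


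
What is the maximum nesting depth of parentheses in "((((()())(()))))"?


Input: "((((()())(()))))"
Tracking depth:
  Position 0 '(': depth becomes 1
  Position 1 '(': depth becomes 2
  Position 2 '(': depth becomes 3
  Position 3 '(': depth becomes 4
  Position 4 '(': depth becomes 5
  Position 5 ')': depth becomes 4
  Position 6 '(': depth becomes 5
  Position 7 ')': depth becomes 4
  Position 8 ')': depth becomes 3
  Position 9 '(': depth becomes 4
  Position 10 '(': depth becomes 5
  Position 11 ')': depth becomes 4
  Position 12 ')': depth becomes 3
  Position 13 ')': depth becomes 2
  Position 14 ')': depth becomes 1
  Position 15 ')': depth becomes 0
Maximum depth reached: 5

5


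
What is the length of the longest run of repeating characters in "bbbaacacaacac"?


Input: "bbbaacacaacac"
Scanning for longest run:
  Position 1 ('b'): continues run of 'b', length=2
  Position 2 ('b'): continues run of 'b', length=3
  Position 3 ('a'): new char, reset run to 1
  Position 4 ('a'): continues run of 'a', length=2
  Position 5 ('c'): new char, reset run to 1
  Position 6 ('a'): new char, reset run to 1
  Position 7 ('c'): new char, reset run to 1
  Position 8 ('a'): new char, reset run to 1
  Position 9 ('a'): continues run of 'a', length=2
  Position 10 ('c'): new char, reset run to 1
  Position 11 ('a'): new char, reset run to 1
  Position 12 ('c'): new char, reset run to 1
Longest run: 'b' with length 3

3


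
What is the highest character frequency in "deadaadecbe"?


Input: deadaadecbe
Character counts:
  'a': 3
  'b': 1
  'c': 1
  'd': 3
  'e': 3
Maximum frequency: 3

3


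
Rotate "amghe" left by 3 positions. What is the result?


Input: "amghe", rotate left by 3
First 3 characters: "amg"
Remaining characters: "he"
Concatenate remaining + first: "he" + "amg" = "heamg"

heamg


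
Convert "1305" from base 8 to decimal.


Input: "1305" in base 8
Positional expansion:
  Digit '1' (value 1) x 8^3 = 512
  Digit '3' (value 3) x 8^2 = 192
  Digit '0' (value 0) x 8^1 = 0
  Digit '5' (value 5) x 8^0 = 5
Sum = 709

709


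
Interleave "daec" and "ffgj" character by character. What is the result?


Interleaving "daec" and "ffgj":
  Position 0: 'd' from first, 'f' from second => "df"
  Position 1: 'a' from first, 'f' from second => "af"
  Position 2: 'e' from first, 'g' from second => "eg"
  Position 3: 'c' from first, 'j' from second => "cj"
Result: dfafegcj

dfafegcj


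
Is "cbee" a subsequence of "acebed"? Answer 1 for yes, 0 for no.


Check if "cbee" is a subsequence of "acebed"
Greedy scan:
  Position 0 ('a'): no match needed
  Position 1 ('c'): matches sub[0] = 'c'
  Position 2 ('e'): no match needed
  Position 3 ('b'): matches sub[1] = 'b'
  Position 4 ('e'): matches sub[2] = 'e'
  Position 5 ('d'): no match needed
Only matched 3/4 characters => not a subsequence

0


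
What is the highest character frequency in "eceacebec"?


Input: eceacebec
Character counts:
  'a': 1
  'b': 1
  'c': 3
  'e': 4
Maximum frequency: 4

4


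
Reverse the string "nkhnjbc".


Input: nkhnjbc
Reading characters right to left:
  Position 6: 'c'
  Position 5: 'b'
  Position 4: 'j'
  Position 3: 'n'
  Position 2: 'h'
  Position 1: 'k'
  Position 0: 'n'
Reversed: cbjnhkn

cbjnhkn


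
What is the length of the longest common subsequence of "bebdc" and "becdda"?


LCS of "bebdc" and "becdda"
DP table:
           b    e    c    d    d    a
      0    0    0    0    0    0    0
  b   0    1    1    1    1    1    1
  e   0    1    2    2    2    2    2
  b   0    1    2    2    2    2    2
  d   0    1    2    2    3    3    3
  c   0    1    2    3    3    3    3
LCS length = dp[5][6] = 3

3


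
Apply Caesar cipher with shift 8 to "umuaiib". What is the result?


Caesar cipher: shift "umuaiib" by 8
  'u' (pos 20) + 8 = pos 2 = 'c'
  'm' (pos 12) + 8 = pos 20 = 'u'
  'u' (pos 20) + 8 = pos 2 = 'c'
  'a' (pos 0) + 8 = pos 8 = 'i'
  'i' (pos 8) + 8 = pos 16 = 'q'
  'i' (pos 8) + 8 = pos 16 = 'q'
  'b' (pos 1) + 8 = pos 9 = 'j'
Result: cuciqqj

cuciqqj


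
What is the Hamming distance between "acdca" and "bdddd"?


Comparing "acdca" and "bdddd" position by position:
  Position 0: 'a' vs 'b' => differ
  Position 1: 'c' vs 'd' => differ
  Position 2: 'd' vs 'd' => same
  Position 3: 'c' vs 'd' => differ
  Position 4: 'a' vs 'd' => differ
Total differences (Hamming distance): 4

4


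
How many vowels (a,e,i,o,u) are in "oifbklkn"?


Input: oifbklkn
Checking each character:
  'o' at position 0: vowel (running total: 1)
  'i' at position 1: vowel (running total: 2)
  'f' at position 2: consonant
  'b' at position 3: consonant
  'k' at position 4: consonant
  'l' at position 5: consonant
  'k' at position 6: consonant
  'n' at position 7: consonant
Total vowels: 2

2


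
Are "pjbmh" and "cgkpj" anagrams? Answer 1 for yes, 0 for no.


Strings: "pjbmh", "cgkpj"
Sorted first:  bhjmp
Sorted second: cgjkp
Differ at position 0: 'b' vs 'c' => not anagrams

0


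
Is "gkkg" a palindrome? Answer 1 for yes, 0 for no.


Input: gkkg
Reversed: gkkg
  Compare pos 0 ('g') with pos 3 ('g'): match
  Compare pos 1 ('k') with pos 2 ('k'): match
Result: palindrome

1


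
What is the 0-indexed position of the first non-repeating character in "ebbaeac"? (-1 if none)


Input: ebbaeac
Character frequencies:
  'a': 2
  'b': 2
  'c': 1
  'e': 2
Scanning left to right for freq == 1:
  Position 0 ('e'): freq=2, skip
  Position 1 ('b'): freq=2, skip
  Position 2 ('b'): freq=2, skip
  Position 3 ('a'): freq=2, skip
  Position 4 ('e'): freq=2, skip
  Position 5 ('a'): freq=2, skip
  Position 6 ('c'): unique! => answer = 6

6


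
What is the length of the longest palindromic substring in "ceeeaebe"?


Input: "ceeeaebe"
Checking substrings for palindromes:
  [1:4] "eee" (len 3) => palindrome
  [3:6] "eae" (len 3) => palindrome
  [5:8] "ebe" (len 3) => palindrome
  [1:3] "ee" (len 2) => palindrome
  [2:4] "ee" (len 2) => palindrome
Longest palindromic substring: "eee" with length 3

3


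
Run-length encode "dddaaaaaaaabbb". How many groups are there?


Input: dddaaaaaaaabbb
Scanning for consecutive runs:
  Group 1: 'd' x 3 (positions 0-2)
  Group 2: 'a' x 8 (positions 3-10)
  Group 3: 'b' x 3 (positions 11-13)
Total groups: 3

3


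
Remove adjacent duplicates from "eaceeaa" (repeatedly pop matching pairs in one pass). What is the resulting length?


Input: eaceeaa
Stack-based adjacent duplicate removal:
  Read 'e': push. Stack: e
  Read 'a': push. Stack: ea
  Read 'c': push. Stack: eac
  Read 'e': push. Stack: eace
  Read 'e': matches stack top 'e' => pop. Stack: eac
  Read 'a': push. Stack: eaca
  Read 'a': matches stack top 'a' => pop. Stack: eac
Final stack: "eac" (length 3)

3


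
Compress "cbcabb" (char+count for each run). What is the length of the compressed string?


Input: cbcabb
Runs:
  'c' x 1 => "c1"
  'b' x 1 => "b1"
  'c' x 1 => "c1"
  'a' x 1 => "a1"
  'b' x 2 => "b2"
Compressed: "c1b1c1a1b2"
Compressed length: 10

10


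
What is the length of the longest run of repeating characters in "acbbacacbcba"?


Input: "acbbacacbcba"
Scanning for longest run:
  Position 1 ('c'): new char, reset run to 1
  Position 2 ('b'): new char, reset run to 1
  Position 3 ('b'): continues run of 'b', length=2
  Position 4 ('a'): new char, reset run to 1
  Position 5 ('c'): new char, reset run to 1
  Position 6 ('a'): new char, reset run to 1
  Position 7 ('c'): new char, reset run to 1
  Position 8 ('b'): new char, reset run to 1
  Position 9 ('c'): new char, reset run to 1
  Position 10 ('b'): new char, reset run to 1
  Position 11 ('a'): new char, reset run to 1
Longest run: 'b' with length 2

2


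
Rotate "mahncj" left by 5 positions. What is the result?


Input: "mahncj", rotate left by 5
First 5 characters: "mahnc"
Remaining characters: "j"
Concatenate remaining + first: "j" + "mahnc" = "jmahnc"

jmahnc


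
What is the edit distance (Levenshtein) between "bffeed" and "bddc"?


Computing edit distance: "bffeed" -> "bddc"
DP table:
           b    d    d    c
      0    1    2    3    4
  b   1    0    1    2    3
  f   2    1    1    2    3
  f   3    2    2    2    3
  e   4    3    3    3    3
  e   5    4    4    4    4
  d   6    5    4    4    5
Edit distance = dp[6][4] = 5

5


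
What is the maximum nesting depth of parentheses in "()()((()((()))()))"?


Input: "()()((()((()))()))"
Tracking depth:
  Position 0 '(': depth becomes 1
  Position 1 ')': depth becomes 0
  Position 2 '(': depth becomes 1
  Position 3 ')': depth becomes 0
  Position 4 '(': depth becomes 1
  Position 5 '(': depth becomes 2
  Position 6 '(': depth becomes 3
  Position 7 ')': depth becomes 2
  Position 8 '(': depth becomes 3
  Position 9 '(': depth becomes 4
  Position 10 '(': depth becomes 5
  Position 11 ')': depth becomes 4
  Position 12 ')': depth becomes 3
  Position 13 ')': depth becomes 2
  Position 14 '(': depth becomes 3
  Position 15 ')': depth becomes 2
  Position 16 ')': depth becomes 1
  Position 17 ')': depth becomes 0
Maximum depth reached: 5

5


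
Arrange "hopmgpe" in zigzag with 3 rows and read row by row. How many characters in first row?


Zigzag "hopmgpe" into 3 rows:
Placing characters:
  'h' => row 0
  'o' => row 1
  'p' => row 2
  'm' => row 1
  'g' => row 0
  'p' => row 1
  'e' => row 2
Rows:
  Row 0: "hg"
  Row 1: "omp"
  Row 2: "pe"
First row length: 2

2


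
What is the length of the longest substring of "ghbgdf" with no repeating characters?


Input: "ghbgdf"
Sliding window (track last position of each char):
  Position 0 ('g'): window [0,0] length 1 -- new best
  Position 1 ('h'): window [0,1] length 2 -- new best
  Position 2 ('b'): window [0,2] length 3 -- new best
  Position 3 ('g'): repeat (last at 0), move window start to 1
  Position 3 ('g'): window [1,3] length 3
  Position 4 ('d'): window [1,4] length 4 -- new best
  Position 5 ('f'): window [1,5] length 5 -- new best
Longest substring with no repeats: "hbgdf" with length 5

5


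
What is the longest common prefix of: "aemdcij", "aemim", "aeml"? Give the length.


Words: aemdcij, aemim, aeml
  Position 0: all 'a' => match
  Position 1: all 'e' => match
  Position 2: all 'm' => match
  Position 3: ('d', 'i', 'l') => mismatch, stop
LCP = "aem" (length 3)

3


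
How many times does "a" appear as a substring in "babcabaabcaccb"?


Searching for "a" in "babcabaabcaccb"
Scanning each position:
  Position 0: "b" => no
  Position 1: "a" => MATCH
  Position 2: "b" => no
  Position 3: "c" => no
  Position 4: "a" => MATCH
  Position 5: "b" => no
  Position 6: "a" => MATCH
  Position 7: "a" => MATCH
  Position 8: "b" => no
  Position 9: "c" => no
  Position 10: "a" => MATCH
  Position 11: "c" => no
  Position 12: "c" => no
  Position 13: "b" => no
Total occurrences: 5

5


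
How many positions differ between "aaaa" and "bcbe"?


Comparing "aaaa" and "bcbe" position by position:
  Position 0: 'a' vs 'b' => DIFFER
  Position 1: 'a' vs 'c' => DIFFER
  Position 2: 'a' vs 'b' => DIFFER
  Position 3: 'a' vs 'e' => DIFFER
Positions that differ: 4

4


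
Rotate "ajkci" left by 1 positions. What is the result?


Input: "ajkci", rotate left by 1
First 1 characters: "a"
Remaining characters: "jkci"
Concatenate remaining + first: "jkci" + "a" = "jkcia"

jkcia


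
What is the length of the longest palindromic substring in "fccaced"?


Input: "fccaced"
Checking substrings for palindromes:
  [2:5] "cac" (len 3) => palindrome
  [1:3] "cc" (len 2) => palindrome
Longest palindromic substring: "cac" with length 3

3


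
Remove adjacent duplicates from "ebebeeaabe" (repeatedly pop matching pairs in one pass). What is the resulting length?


Input: ebebeeaabe
Stack-based adjacent duplicate removal:
  Read 'e': push. Stack: e
  Read 'b': push. Stack: eb
  Read 'e': push. Stack: ebe
  Read 'b': push. Stack: ebeb
  Read 'e': push. Stack: ebebe
  Read 'e': matches stack top 'e' => pop. Stack: ebeb
  Read 'a': push. Stack: ebeba
  Read 'a': matches stack top 'a' => pop. Stack: ebeb
  Read 'b': matches stack top 'b' => pop. Stack: ebe
  Read 'e': matches stack top 'e' => pop. Stack: eb
Final stack: "eb" (length 2)

2


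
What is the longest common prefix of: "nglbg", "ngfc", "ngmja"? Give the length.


Words: nglbg, ngfc, ngmja
  Position 0: all 'n' => match
  Position 1: all 'g' => match
  Position 2: ('l', 'f', 'm') => mismatch, stop
LCP = "ng" (length 2)

2


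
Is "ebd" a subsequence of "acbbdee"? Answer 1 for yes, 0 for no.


Check if "ebd" is a subsequence of "acbbdee"
Greedy scan:
  Position 0 ('a'): no match needed
  Position 1 ('c'): no match needed
  Position 2 ('b'): no match needed
  Position 3 ('b'): no match needed
  Position 4 ('d'): no match needed
  Position 5 ('e'): matches sub[0] = 'e'
  Position 6 ('e'): no match needed
Only matched 1/3 characters => not a subsequence

0


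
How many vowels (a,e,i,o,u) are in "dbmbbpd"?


Input: dbmbbpd
Checking each character:
  'd' at position 0: consonant
  'b' at position 1: consonant
  'm' at position 2: consonant
  'b' at position 3: consonant
  'b' at position 4: consonant
  'p' at position 5: consonant
  'd' at position 6: consonant
Total vowels: 0

0


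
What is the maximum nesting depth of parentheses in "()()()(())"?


Input: "()()()(())"
Tracking depth:
  Position 0 '(': depth becomes 1
  Position 1 ')': depth becomes 0
  Position 2 '(': depth becomes 1
  Position 3 ')': depth becomes 0
  Position 4 '(': depth becomes 1
  Position 5 ')': depth becomes 0
  Position 6 '(': depth becomes 1
  Position 7 '(': depth becomes 2
  Position 8 ')': depth becomes 1
  Position 9 ')': depth becomes 0
Maximum depth reached: 2

2


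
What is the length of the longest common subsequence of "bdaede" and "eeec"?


LCS of "bdaede" and "eeec"
DP table:
           e    e    e    c
      0    0    0    0    0
  b   0    0    0    0    0
  d   0    0    0    0    0
  a   0    0    0    0    0
  e   0    1    1    1    1
  d   0    1    1    1    1
  e   0    1    2    2    2
LCS length = dp[6][4] = 2

2


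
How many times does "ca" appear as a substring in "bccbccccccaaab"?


Searching for "ca" in "bccbccccccaaab"
Scanning each position:
  Position 0: "bc" => no
  Position 1: "cc" => no
  Position 2: "cb" => no
  Position 3: "bc" => no
  Position 4: "cc" => no
  Position 5: "cc" => no
  Position 6: "cc" => no
  Position 7: "cc" => no
  Position 8: "cc" => no
  Position 9: "ca" => MATCH
  Position 10: "aa" => no
  Position 11: "aa" => no
  Position 12: "ab" => no
Total occurrences: 1

1


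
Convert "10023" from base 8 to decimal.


Input: "10023" in base 8
Positional expansion:
  Digit '1' (value 1) x 8^4 = 4096
  Digit '0' (value 0) x 8^3 = 0
  Digit '0' (value 0) x 8^2 = 0
  Digit '2' (value 2) x 8^1 = 16
  Digit '3' (value 3) x 8^0 = 3
Sum = 4115

4115


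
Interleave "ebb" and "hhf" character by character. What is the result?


Interleaving "ebb" and "hhf":
  Position 0: 'e' from first, 'h' from second => "eh"
  Position 1: 'b' from first, 'h' from second => "bh"
  Position 2: 'b' from first, 'f' from second => "bf"
Result: ehbhbf

ehbhbf


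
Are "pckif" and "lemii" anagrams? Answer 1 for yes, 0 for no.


Strings: "pckif", "lemii"
Sorted first:  cfikp
Sorted second: eiilm
Differ at position 0: 'c' vs 'e' => not anagrams

0


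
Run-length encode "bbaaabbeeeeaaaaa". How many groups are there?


Input: bbaaabbeeeeaaaaa
Scanning for consecutive runs:
  Group 1: 'b' x 2 (positions 0-1)
  Group 2: 'a' x 3 (positions 2-4)
  Group 3: 'b' x 2 (positions 5-6)
  Group 4: 'e' x 4 (positions 7-10)
  Group 5: 'a' x 5 (positions 11-15)
Total groups: 5

5


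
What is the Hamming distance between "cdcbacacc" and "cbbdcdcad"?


Comparing "cdcbacacc" and "cbbdcdcad" position by position:
  Position 0: 'c' vs 'c' => same
  Position 1: 'd' vs 'b' => differ
  Position 2: 'c' vs 'b' => differ
  Position 3: 'b' vs 'd' => differ
  Position 4: 'a' vs 'c' => differ
  Position 5: 'c' vs 'd' => differ
  Position 6: 'a' vs 'c' => differ
  Position 7: 'c' vs 'a' => differ
  Position 8: 'c' vs 'd' => differ
Total differences (Hamming distance): 8

8


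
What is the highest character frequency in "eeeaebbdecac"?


Input: eeeaebbdecac
Character counts:
  'a': 2
  'b': 2
  'c': 2
  'd': 1
  'e': 5
Maximum frequency: 5

5


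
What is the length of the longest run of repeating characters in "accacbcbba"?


Input: "accacbcbba"
Scanning for longest run:
  Position 1 ('c'): new char, reset run to 1
  Position 2 ('c'): continues run of 'c', length=2
  Position 3 ('a'): new char, reset run to 1
  Position 4 ('c'): new char, reset run to 1
  Position 5 ('b'): new char, reset run to 1
  Position 6 ('c'): new char, reset run to 1
  Position 7 ('b'): new char, reset run to 1
  Position 8 ('b'): continues run of 'b', length=2
  Position 9 ('a'): new char, reset run to 1
Longest run: 'c' with length 2

2


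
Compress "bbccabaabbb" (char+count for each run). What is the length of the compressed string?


Input: bbccabaabbb
Runs:
  'b' x 2 => "b2"
  'c' x 2 => "c2"
  'a' x 1 => "a1"
  'b' x 1 => "b1"
  'a' x 2 => "a2"
  'b' x 3 => "b3"
Compressed: "b2c2a1b1a2b3"
Compressed length: 12

12


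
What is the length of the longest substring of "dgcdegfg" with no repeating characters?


Input: "dgcdegfg"
Sliding window (track last position of each char):
  Position 0 ('d'): window [0,0] length 1 -- new best
  Position 1 ('g'): window [0,1] length 2 -- new best
  Position 2 ('c'): window [0,2] length 3 -- new best
  Position 3 ('d'): repeat (last at 0), move window start to 1
  Position 3 ('d'): window [1,3] length 3
  Position 4 ('e'): window [1,4] length 4 -- new best
  Position 5 ('g'): repeat (last at 1), move window start to 2
  Position 5 ('g'): window [2,5] length 4
  Position 6 ('f'): window [2,6] length 5 -- new best
  Position 7 ('g'): repeat (last at 5), move window start to 6
  Position 7 ('g'): window [6,7] length 2
Longest substring with no repeats: "cdegf" with length 5

5


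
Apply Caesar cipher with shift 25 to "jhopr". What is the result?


Caesar cipher: shift "jhopr" by 25
  'j' (pos 9) + 25 = pos 8 = 'i'
  'h' (pos 7) + 25 = pos 6 = 'g'
  'o' (pos 14) + 25 = pos 13 = 'n'
  'p' (pos 15) + 25 = pos 14 = 'o'
  'r' (pos 17) + 25 = pos 16 = 'q'
Result: ignoq

ignoq


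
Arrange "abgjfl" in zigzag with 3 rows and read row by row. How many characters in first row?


Zigzag "abgjfl" into 3 rows:
Placing characters:
  'a' => row 0
  'b' => row 1
  'g' => row 2
  'j' => row 1
  'f' => row 0
  'l' => row 1
Rows:
  Row 0: "af"
  Row 1: "bjl"
  Row 2: "g"
First row length: 2

2
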